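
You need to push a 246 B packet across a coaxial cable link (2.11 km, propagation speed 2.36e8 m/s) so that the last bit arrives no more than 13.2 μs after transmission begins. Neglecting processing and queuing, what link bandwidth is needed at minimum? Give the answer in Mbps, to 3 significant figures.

L = 1968 bits.
Propagation delay = 2110 / 236000000 = 8.94068 μs.
Transmission budget = 13.2 − 8.94068 = 4.25932 μs.
R ≥ L / t_tx = 1968 bits / 4.25932e-06 s = 462 Mbps.

462 Mbps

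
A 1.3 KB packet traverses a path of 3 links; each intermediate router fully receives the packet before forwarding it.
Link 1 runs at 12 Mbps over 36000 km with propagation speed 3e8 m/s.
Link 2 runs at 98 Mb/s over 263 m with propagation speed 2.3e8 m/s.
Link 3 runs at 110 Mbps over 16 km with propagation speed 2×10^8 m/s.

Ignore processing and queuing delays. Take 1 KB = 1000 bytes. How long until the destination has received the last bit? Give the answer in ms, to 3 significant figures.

L = 10400 bits.
Transmission delays (L/R per hop): 0.866667, 0.106122, 0.0945455 ms; sum = 1.06733 ms.
Propagation delays (d/s per hop): 120, 0.00114348, 0.08 ms; sum = 120.081 ms.
End-to-end = 121 ms.

121 ms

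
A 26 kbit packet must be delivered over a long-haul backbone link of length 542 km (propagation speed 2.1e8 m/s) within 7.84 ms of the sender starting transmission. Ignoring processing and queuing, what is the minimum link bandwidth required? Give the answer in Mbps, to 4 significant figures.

Propagation delay = 542000 / 210000000 = 2.58095 ms.
Transmission budget = 7.84 − 2.58095 = 5.25905 ms.
R ≥ L / t_tx = 26000 bits / 0.00525905 s = 4.944 Mbps.

4.944 Mbps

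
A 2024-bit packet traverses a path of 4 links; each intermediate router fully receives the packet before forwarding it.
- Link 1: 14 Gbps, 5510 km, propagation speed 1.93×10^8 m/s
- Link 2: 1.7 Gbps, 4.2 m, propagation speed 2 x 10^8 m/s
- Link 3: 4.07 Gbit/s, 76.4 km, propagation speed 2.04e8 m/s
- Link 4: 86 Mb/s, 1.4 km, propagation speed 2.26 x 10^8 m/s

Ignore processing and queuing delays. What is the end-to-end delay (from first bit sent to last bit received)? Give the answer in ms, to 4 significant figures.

Transmission delays (L/R per hop): 0.000144571, 0.00119059, 0.000497297, 0.0235349 ms; sum = 0.0253673 ms.
Propagation delays (d/s per hop): 28.5492, 2.1e-05, 0.37451, 0.00619469 ms; sum = 28.9299 ms.
End-to-end = 28.96 ms.

28.96 ms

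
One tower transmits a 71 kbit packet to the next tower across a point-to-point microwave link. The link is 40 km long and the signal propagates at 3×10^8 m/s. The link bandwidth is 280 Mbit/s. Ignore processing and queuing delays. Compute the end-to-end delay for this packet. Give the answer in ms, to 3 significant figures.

L = 71000 bits.
Transmission delay = L/R = 71000 / 280000000 = 0.253571 ms.
Propagation delay = d/s = 40000 m / 300000000 m/s = 0.133333 ms.
Total = 0.387 ms.

0.387 ms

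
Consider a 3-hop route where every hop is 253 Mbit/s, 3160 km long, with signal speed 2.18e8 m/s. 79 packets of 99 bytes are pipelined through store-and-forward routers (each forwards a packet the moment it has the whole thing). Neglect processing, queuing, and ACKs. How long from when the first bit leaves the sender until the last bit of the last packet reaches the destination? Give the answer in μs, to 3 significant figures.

Per-hop transmission t_tx = L/R = 792/253000000 = 3.13043 μs.
Per-hop propagation t_prop = 3160000/2.18e+08 = 14495.4 μs.
Pipeline fill: first packet needs 3·t_tx to clear all hops; remaining 78 packets each add one t_tx.
Total = (3+79-1)·t_tx + 3·t_prop = 81·3.13043 + 3·14495.4 = 43700 μs.

43700 μs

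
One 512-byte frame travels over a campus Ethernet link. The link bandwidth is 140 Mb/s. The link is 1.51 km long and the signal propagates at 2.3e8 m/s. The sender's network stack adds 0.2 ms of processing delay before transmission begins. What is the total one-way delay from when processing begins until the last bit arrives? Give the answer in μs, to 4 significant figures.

235.8 μs

L = 512 × 8 = 4096 bits.
Transmission delay = L/R = 4096 / 140000000 = 29.2571 μs.
Propagation delay = d/s = 1510 m / 2.3e+08 m/s = 6.56522 μs.
Plus processing delay 0.2 ms = 200 μs.
Total = 235.8 μs.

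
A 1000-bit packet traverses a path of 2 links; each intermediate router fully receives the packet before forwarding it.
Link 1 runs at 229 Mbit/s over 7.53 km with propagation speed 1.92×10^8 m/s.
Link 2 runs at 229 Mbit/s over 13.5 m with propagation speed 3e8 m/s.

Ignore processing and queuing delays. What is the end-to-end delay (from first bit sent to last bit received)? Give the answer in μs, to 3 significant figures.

Transmission delay per hop = L/R = 1000/229000000 = 4.36681 μs; 2 hops → 8.73362 μs.
Propagation delays (d/s per hop): 39.2188, 0.045 μs; sum = 39.2638 μs.
End-to-end = 48.0 μs.

48.0 μs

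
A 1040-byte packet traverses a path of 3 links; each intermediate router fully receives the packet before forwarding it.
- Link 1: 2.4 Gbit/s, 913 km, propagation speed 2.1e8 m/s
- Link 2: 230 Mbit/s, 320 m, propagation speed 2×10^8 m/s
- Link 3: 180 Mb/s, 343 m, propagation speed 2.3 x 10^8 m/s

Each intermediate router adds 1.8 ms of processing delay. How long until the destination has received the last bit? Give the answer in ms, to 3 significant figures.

L = 1040 × 8 = 8320 bits.
Transmission delays (L/R per hop): 0.00346667, 0.0361739, 0.0462222 ms; sum = 0.0858628 ms.
Propagation delays (d/s per hop): 4.34762, 0.0016, 0.0014913 ms; sum = 4.35071 ms.
Processing at 2 router(s): 2 × 1.8 ms = 3.6 ms.
End-to-end = 8.04 ms.

8.04 ms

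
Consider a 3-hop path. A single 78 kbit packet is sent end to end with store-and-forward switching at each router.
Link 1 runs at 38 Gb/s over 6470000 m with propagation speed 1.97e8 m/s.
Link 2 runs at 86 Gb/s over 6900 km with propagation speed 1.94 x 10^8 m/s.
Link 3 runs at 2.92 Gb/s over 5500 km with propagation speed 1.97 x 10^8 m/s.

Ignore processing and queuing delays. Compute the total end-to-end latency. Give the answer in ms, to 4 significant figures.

96.36 ms

L = 78000 bits.
Transmission delays (L/R per hop): 0.00205263, 0.000906977, 0.0267123 ms; sum = 0.0296719 ms.
Propagation delays (d/s per hop): 32.8426, 35.567, 27.9188 ms; sum = 96.3284 ms.
End-to-end = 96.36 ms.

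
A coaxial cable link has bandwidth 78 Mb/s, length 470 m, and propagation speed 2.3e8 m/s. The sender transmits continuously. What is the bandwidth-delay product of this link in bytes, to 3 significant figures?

Propagation delay = 470 / 2.3e+08 = 2.04348e-06 s.
BDP = R × t_prop = 78000000 × 2.04348e-06 = 159.391 bits.
In bytes: 159.391/8 = 19.9 bytes.

19.9 bytes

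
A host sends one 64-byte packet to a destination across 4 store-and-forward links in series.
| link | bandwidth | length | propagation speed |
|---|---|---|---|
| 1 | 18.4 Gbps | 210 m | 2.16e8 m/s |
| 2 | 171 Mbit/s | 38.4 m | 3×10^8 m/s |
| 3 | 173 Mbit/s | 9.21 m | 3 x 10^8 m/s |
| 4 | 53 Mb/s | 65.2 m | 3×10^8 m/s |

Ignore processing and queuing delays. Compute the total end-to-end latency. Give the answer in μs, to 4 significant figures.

16.99 μs

L = 64 × 8 = 512 bits.
Transmission delays (L/R per hop): 0.0278261, 2.99415, 2.95954, 9.66038 μs; sum = 15.6419 μs.
Propagation delays (d/s per hop): 0.972222, 0.128, 0.0307, 0.217333 μs; sum = 1.34826 μs.
End-to-end = 16.99 μs.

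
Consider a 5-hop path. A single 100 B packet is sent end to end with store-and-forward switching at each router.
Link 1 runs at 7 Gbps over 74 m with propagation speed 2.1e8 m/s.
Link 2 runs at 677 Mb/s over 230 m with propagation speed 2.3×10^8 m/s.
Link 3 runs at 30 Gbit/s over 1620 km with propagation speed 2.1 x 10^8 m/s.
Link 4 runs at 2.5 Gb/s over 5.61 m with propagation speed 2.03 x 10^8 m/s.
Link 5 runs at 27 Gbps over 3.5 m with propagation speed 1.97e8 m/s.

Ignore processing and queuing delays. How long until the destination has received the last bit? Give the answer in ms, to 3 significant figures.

L = 100 × 8 = 800 bits.
Transmission delays (L/R per hop): 0.000114286, 0.00118168, 2.66667e-05, 0.00032, 2.96296e-05 ms; sum = 0.00167227 ms.
Propagation delays (d/s per hop): 0.000352381, 0.001, 7.71429, 2.76355e-05, 1.77665e-05 ms; sum = 7.71568 ms.
End-to-end = 7.72 ms.

7.72 ms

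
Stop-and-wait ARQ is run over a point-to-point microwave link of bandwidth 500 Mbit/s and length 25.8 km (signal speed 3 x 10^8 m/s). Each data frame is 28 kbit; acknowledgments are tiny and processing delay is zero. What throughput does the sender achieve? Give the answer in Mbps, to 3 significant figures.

123 Mbps

t_tx = L/R = 28000/500000000 = 5.6e-05 s.
t_prop = 25800/300000000 = 8.6e-05 s; RTT = 0.000172 s.
Cycle = t_tx + RTT = 0.000228 s.
Throughput = L / cycle = 28000 / 0.000228 = 123 Mbps.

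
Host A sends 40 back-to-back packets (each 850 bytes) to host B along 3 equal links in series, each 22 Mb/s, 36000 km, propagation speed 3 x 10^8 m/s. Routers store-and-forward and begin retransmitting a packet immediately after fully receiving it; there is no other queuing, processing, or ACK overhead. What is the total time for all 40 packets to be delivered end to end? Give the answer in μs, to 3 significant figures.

Per-hop transmission t_tx = L/R = 6800/22000000 = 309.091 μs.
Per-hop propagation t_prop = 36000000/300000000 = 120000 μs.
Pipeline fill: first packet needs 3·t_tx to clear all hops; remaining 39 packets each add one t_tx.
Total = (3+40-1)·t_tx + 3·t_prop = 42·309.091 + 3·120000 = 373000 μs.

373000 μs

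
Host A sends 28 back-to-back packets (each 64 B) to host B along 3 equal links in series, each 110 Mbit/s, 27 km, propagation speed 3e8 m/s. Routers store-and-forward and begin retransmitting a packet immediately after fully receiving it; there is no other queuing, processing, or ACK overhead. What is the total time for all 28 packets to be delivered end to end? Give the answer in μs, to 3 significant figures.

410 μs

Per-hop transmission t_tx = L/R = 512/110000000 = 4.65455 μs.
Per-hop propagation t_prop = 27000/300000000 = 90 μs.
Pipeline fill: first packet needs 3·t_tx to clear all hops; remaining 27 packets each add one t_tx.
Total = (3+28-1)·t_tx + 3·t_prop = 30·4.65455 + 3·90 = 410 μs.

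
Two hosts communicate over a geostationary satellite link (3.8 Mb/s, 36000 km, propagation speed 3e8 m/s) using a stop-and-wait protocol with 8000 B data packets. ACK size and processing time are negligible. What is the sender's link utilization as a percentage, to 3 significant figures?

6.56 %

t_tx = L/R = 64000/3800000 = 0.0168421 s.
t_prop = 36000000/300000000 = 0.12 s; RTT = 0.24 s.
Cycle = t_tx + RTT = 0.256842 s.
Utilization = t_tx / cycle = 0.0168421/0.256842 = 6.56 %.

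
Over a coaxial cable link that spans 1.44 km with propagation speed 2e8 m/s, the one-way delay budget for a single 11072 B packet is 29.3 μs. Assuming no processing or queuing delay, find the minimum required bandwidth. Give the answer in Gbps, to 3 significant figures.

4.01 Gbps

L = 88576 bits.
Propagation delay = 1440 / 200000000 = 7.2 μs.
Transmission budget = 29.3 − 7.2 = 22.1 μs.
R ≥ L / t_tx = 88576 bits / 2.21e-05 s = 4.01 Gbps.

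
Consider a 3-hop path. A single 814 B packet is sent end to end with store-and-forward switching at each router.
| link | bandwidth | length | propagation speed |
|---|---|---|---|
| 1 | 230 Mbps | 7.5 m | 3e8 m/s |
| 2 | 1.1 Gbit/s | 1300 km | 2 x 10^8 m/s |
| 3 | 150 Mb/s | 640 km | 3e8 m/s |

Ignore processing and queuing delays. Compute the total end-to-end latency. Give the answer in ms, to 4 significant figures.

8.711 ms

L = 814 × 8 = 6512 bits.
Transmission delays (L/R per hop): 0.028313, 0.00592, 0.0434133 ms; sum = 0.0776464 ms.
Propagation delays (d/s per hop): 2.5e-05, 6.5, 2.13333 ms; sum = 8.63336 ms.
End-to-end = 8.711 ms.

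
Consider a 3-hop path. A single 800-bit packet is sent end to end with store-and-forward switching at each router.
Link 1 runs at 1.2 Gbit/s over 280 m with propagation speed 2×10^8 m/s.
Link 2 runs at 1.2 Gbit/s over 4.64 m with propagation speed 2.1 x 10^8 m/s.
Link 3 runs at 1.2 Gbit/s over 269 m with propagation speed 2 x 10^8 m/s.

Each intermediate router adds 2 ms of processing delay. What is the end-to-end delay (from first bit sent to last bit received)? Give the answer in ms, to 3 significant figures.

Transmission delay per hop = L/R = 800/1200000000 = 0.000666667 ms; 3 hops → 0.002 ms.
Propagation delays (d/s per hop): 0.0014, 2.20952e-05, 0.001345 ms; sum = 0.0027671 ms.
Processing at 2 router(s): 2 × 2 ms = 4 ms.
End-to-end = 4.00 ms.

4.00 ms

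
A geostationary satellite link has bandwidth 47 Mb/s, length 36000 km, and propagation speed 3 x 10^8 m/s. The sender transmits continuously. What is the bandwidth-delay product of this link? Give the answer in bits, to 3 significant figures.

Propagation delay = 36000000 / 300000000 = 0.12 s.
BDP = R × t_prop = 47000000 × 0.12 = 5640000 bits.

5640000 bits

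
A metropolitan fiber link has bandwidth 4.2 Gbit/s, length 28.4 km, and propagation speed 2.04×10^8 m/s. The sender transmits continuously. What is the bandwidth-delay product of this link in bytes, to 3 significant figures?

Propagation delay = 28400 / 204000000 = 0.000139216 s.
BDP = R × t_prop = 4200000000 × 0.000139216 = 584706 bits.
In bytes: 584706/8 = 73100 bytes.

73100 bytes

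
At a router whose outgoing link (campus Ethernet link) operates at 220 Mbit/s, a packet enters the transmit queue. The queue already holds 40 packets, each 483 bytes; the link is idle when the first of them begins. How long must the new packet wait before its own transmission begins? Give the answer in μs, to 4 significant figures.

702.5 μs

Each queued packet: L/R = 3864/220000000 = 17.5636 μs.
40 queued → 702.545 μs.
Queuing delay = 702.5 μs.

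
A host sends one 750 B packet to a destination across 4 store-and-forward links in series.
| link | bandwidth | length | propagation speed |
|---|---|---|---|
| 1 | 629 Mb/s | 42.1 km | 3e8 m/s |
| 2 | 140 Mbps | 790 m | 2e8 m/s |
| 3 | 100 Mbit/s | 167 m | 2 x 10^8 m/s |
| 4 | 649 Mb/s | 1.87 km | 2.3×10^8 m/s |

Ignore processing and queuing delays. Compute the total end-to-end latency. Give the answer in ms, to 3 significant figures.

0.275 ms

L = 750 × 8 = 6000 bits.
Transmission delays (L/R per hop): 0.00953895, 0.0428571, 0.06, 0.00924499 ms; sum = 0.121641 ms.
Propagation delays (d/s per hop): 0.140333, 0.00395, 0.000835, 0.00813043 ms; sum = 0.153249 ms.
End-to-end = 0.275 ms.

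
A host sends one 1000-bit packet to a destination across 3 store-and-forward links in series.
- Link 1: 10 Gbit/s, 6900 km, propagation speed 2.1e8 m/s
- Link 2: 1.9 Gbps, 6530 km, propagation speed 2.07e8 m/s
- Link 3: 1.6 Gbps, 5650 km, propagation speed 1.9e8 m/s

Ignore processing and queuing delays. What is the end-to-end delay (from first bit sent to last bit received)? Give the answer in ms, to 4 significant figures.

Transmission delays (L/R per hop): 0.0001, 0.000526316, 0.000625 ms; sum = 0.00125132 ms.
Propagation delays (d/s per hop): 32.8571, 31.5459, 29.7368 ms; sum = 94.1399 ms.
End-to-end = 94.14 ms.

94.14 ms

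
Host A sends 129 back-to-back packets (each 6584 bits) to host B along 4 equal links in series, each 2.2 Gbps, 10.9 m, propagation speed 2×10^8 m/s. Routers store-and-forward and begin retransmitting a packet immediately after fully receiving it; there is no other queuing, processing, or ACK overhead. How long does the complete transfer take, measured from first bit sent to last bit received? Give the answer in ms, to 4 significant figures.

Per-hop transmission t_tx = L/R = 6584/2200000000 = 0.00299273 ms.
Per-hop propagation t_prop = 10.9/200000000 = 5.45e-05 ms.
Pipeline fill: first packet needs 4·t_tx to clear all hops; remaining 128 packets each add one t_tx.
Total = (4+129-1)·t_tx + 4·t_prop = 132·0.00299273 + 4·5.45e-05 = 0.3953 ms.

0.3953 ms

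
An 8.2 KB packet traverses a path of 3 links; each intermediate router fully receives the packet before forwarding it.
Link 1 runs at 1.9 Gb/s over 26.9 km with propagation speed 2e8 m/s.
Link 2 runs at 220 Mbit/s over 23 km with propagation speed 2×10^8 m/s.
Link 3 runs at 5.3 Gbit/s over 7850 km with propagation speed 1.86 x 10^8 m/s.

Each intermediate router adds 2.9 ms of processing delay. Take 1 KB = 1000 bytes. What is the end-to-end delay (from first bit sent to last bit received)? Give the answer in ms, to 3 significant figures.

48.6 ms

L = 65600 bits.
Transmission delays (L/R per hop): 0.0345263, 0.298182, 0.0123774 ms; sum = 0.345085 ms.
Propagation delays (d/s per hop): 0.1345, 0.115, 42.2043 ms; sum = 42.4538 ms.
Processing at 2 router(s): 2 × 2.9 ms = 5.8 ms.
End-to-end = 48.6 ms.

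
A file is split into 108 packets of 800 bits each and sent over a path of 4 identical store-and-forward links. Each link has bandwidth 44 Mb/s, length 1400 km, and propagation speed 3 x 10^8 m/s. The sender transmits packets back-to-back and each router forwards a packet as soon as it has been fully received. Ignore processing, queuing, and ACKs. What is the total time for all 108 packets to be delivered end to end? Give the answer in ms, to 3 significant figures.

20.7 ms

Per-hop transmission t_tx = L/R = 800/44000000 = 0.0181818 ms.
Per-hop propagation t_prop = 1400000/300000000 = 4.66667 ms.
Pipeline fill: first packet needs 4·t_tx to clear all hops; remaining 107 packets each add one t_tx.
Total = (4+108-1)·t_tx + 4·t_prop = 111·0.0181818 + 4·4.66667 = 20.7 ms.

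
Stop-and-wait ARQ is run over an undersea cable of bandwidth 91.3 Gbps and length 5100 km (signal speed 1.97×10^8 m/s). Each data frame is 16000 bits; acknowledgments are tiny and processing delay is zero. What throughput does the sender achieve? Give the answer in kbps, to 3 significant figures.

t_tx = L/R = 16000/91300000000 = 1.75246e-07 s.
t_prop = 5100000/197000000 = 0.0258883 s; RTT = 0.0517766 s.
Cycle = t_tx + RTT = 0.0517768 s.
Throughput = L / cycle = 16000 / 0.0517768 = 309 kbps.

309 kbps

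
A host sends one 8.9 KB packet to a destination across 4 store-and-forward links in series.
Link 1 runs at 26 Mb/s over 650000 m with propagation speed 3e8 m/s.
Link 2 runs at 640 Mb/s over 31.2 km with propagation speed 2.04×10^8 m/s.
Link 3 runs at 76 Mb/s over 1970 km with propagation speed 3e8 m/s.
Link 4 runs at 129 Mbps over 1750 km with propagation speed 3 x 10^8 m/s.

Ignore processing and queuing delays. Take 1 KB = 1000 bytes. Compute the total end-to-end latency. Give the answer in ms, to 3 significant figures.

L = 71200 bits.
Transmission delays (L/R per hop): 2.73846, 0.11125, 0.936842, 0.551938 ms; sum = 4.33849 ms.
Propagation delays (d/s per hop): 2.16667, 0.152941, 6.56667, 5.83333 ms; sum = 14.7196 ms.
End-to-end = 19.1 ms.

19.1 ms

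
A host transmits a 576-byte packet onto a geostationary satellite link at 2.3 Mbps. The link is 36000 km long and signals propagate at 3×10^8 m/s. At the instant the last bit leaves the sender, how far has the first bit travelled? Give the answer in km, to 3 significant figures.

601 km

t_tx = L/R = 4608/2300000 = 0.00200348 s.
Distance = s × t_tx = 300000000 × 0.00200348 = 601 km.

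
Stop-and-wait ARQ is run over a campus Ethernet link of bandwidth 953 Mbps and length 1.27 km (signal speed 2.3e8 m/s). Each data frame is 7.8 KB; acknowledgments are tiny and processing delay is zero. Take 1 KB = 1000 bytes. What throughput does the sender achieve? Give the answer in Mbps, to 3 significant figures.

t_tx = L/R = 62400/953000000 = 6.54774e-05 s.
t_prop = 1270/2.3e+08 = 5.52174e-06 s; RTT = 1.10435e-05 s.
Cycle = t_tx + RTT = 7.65209e-05 s.
Throughput = L / cycle = 62400 / 7.65209e-05 = 815 Mbps.

815 Mbps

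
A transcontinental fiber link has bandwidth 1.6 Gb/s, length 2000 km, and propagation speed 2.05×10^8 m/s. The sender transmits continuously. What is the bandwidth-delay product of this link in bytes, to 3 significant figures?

Propagation delay = 2000000 / 2.05e+08 = 0.0097561 s.
BDP = R × t_prop = 1600000000 × 0.0097561 = 15609800 bits.
In bytes: 15609800/8 = 1950000 bytes.

1950000 bytes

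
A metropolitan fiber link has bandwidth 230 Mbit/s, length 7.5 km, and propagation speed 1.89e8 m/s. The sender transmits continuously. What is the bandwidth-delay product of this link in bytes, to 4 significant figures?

1141 bytes

Propagation delay = 7500 / 189000000 = 3.96825e-05 s.
BDP = R × t_prop = 230000000 × 3.96825e-05 = 9126.98 bits.
In bytes: 9126.98/8 = 1141 bytes.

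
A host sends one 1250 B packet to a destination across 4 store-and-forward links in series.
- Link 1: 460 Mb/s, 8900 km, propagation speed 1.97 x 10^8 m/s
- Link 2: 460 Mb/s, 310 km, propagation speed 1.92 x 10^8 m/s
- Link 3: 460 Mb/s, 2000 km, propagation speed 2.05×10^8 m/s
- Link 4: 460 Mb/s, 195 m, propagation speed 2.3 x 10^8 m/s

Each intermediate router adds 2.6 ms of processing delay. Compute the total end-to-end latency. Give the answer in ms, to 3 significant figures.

64.4 ms

L = 1250 × 8 = 10000 bits.
Transmission delay per hop = L/R = 10000/460000000 = 0.0217391 ms; 4 hops → 0.0869565 ms.
Propagation delays (d/s per hop): 45.1777, 1.61458, 9.7561, 0.000847826 ms; sum = 56.5492 ms.
Processing at 3 router(s): 3 × 2.6 ms = 7.8 ms.
End-to-end = 64.4 ms.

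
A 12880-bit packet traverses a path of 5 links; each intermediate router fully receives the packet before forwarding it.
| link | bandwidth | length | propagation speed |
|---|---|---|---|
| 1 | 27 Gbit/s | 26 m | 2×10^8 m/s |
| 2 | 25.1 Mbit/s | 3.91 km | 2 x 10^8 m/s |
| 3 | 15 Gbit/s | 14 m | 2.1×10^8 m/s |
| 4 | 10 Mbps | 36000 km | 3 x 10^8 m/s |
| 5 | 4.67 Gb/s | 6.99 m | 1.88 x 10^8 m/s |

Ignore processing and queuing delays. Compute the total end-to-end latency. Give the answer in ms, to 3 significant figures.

122 ms

Transmission delays (L/R per hop): 0.000477037, 0.513147, 0.000858667, 1.288, 0.00275803 ms; sum = 1.80524 ms.
Propagation delays (d/s per hop): 0.00013, 0.01955, 6.66667e-05, 120, 3.71809e-05 ms; sum = 120.02 ms.
End-to-end = 122 ms.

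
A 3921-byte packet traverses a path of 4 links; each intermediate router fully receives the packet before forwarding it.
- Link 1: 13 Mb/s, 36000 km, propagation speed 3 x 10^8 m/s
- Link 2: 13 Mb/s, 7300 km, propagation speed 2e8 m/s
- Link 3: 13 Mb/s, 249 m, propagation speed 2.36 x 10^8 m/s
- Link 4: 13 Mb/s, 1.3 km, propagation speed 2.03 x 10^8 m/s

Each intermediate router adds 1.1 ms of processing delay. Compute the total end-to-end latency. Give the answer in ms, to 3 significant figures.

169 ms

L = 3921 × 8 = 31368 bits.
Transmission delay per hop = L/R = 31368/13000000 = 2.41292 ms; 4 hops → 9.65169 ms.
Propagation delays (d/s per hop): 120, 36.5, 0.00105508, 0.00640394 ms; sum = 156.507 ms.
Processing at 3 router(s): 3 × 1.1 ms = 3.3 ms.
End-to-end = 169 ms.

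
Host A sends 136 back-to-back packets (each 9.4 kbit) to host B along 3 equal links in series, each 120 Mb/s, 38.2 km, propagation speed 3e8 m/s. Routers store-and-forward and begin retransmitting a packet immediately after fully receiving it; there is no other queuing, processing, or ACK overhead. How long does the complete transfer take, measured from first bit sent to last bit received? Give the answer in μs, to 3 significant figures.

Per-hop transmission t_tx = L/R = 9400/120000000 = 78.3333 μs.
Per-hop propagation t_prop = 38200/300000000 = 127.333 μs.
Pipeline fill: first packet needs 3·t_tx to clear all hops; remaining 135 packets each add one t_tx.
Total = (3+136-1)·t_tx + 3·t_prop = 138·78.3333 + 3·127.333 = 11200 μs.

11200 μs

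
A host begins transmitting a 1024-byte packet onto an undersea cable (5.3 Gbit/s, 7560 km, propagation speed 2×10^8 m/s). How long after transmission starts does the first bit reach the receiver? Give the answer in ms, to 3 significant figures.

37.8 ms

First bit experiences only propagation delay: d/s = 7560000/200000000 = 37.8 ms.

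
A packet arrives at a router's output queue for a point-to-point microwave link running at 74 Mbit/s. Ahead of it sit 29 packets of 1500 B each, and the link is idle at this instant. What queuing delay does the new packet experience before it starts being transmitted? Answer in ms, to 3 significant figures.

Each queued packet: L/R = 12000/74000000 = 0.162162 ms.
29 queued → 4.7027 ms.
Queuing delay = 4.70 ms.

4.70 ms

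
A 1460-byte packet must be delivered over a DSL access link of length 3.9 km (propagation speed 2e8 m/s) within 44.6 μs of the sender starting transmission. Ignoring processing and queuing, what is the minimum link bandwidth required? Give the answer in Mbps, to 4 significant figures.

465.3 Mbps

L = 11680 bits.
Propagation delay = 3900 / 200000000 = 19.5 μs.
Transmission budget = 44.6 − 19.5 = 25.1 μs.
R ≥ L / t_tx = 11680 bits / 2.51e-05 s = 465.3 Mbps.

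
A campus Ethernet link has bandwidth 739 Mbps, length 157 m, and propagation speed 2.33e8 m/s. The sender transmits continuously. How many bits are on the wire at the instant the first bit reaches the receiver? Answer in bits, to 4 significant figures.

Propagation delay = 157 / 233000000 = 6.7382e-07 s.
BDP = R × t_prop = 739000000 × 6.7382e-07 = 497.953 bits.

498.0 bits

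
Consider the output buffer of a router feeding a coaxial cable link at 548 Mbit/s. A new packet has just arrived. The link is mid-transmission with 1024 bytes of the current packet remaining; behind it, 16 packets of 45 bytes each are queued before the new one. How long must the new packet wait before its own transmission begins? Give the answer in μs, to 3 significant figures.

Each queued packet: L/R = 360/548000000 = 0.656934 μs.
16 queued → 10.5109 μs.
Plus remaining 8192 bits of current packet: 14.9489 μs.
Queuing delay = 25.5 μs.

25.5 μs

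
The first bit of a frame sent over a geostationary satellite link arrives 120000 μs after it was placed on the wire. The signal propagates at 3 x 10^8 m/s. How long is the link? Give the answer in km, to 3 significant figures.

d = s × t_prop = 300000000 × 0.12 = 36000 km.

36000 km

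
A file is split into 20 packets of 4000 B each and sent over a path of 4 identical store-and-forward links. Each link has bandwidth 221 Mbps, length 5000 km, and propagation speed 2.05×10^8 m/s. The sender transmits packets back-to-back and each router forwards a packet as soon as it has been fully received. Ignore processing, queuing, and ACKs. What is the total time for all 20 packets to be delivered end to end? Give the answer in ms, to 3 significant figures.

Per-hop transmission t_tx = L/R = 32000/221000000 = 0.144796 ms.
Per-hop propagation t_prop = 5000000/2.05e+08 = 24.3902 ms.
Pipeline fill: first packet needs 4·t_tx to clear all hops; remaining 19 packets each add one t_tx.
Total = (4+20-1)·t_tx + 4·t_prop = 23·0.144796 + 4·24.3902 = 101 ms.

101 ms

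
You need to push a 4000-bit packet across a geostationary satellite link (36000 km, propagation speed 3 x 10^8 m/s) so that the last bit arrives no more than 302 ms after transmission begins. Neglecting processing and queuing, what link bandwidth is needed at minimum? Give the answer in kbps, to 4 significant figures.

Propagation delay = 36000000 / 300000000 = 120 ms.
Transmission budget = 302 − 120 = 182 ms.
R ≥ L / t_tx = 4000 bits / 0.182 s = 21.98 kbps.

21.98 kbps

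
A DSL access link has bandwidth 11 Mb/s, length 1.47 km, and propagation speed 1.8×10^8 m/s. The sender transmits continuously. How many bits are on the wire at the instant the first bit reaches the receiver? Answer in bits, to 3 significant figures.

Propagation delay = 1470 / 180000000 = 8.16667e-06 s.
BDP = R × t_prop = 11000000 × 8.16667e-06 = 89.8333 bits.

89.8 bits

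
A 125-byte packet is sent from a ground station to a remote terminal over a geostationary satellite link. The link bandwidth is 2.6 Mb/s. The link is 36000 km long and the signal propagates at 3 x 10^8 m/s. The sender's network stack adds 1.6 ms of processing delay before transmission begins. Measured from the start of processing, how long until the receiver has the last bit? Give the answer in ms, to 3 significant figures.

L = 125 × 8 = 1000 bits.
Transmission delay = L/R = 1000 / 2600000 = 0.384615 ms.
Propagation delay = d/s = 36000000 m / 300000000 m/s = 120 ms.
Plus processing delay 1.6 ms = 1.6 ms.
Total = 122 ms.

122 ms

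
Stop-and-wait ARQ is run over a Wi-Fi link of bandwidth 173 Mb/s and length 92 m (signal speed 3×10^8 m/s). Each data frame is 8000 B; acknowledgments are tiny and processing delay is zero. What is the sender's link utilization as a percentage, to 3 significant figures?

99.8 %

t_tx = L/R = 64000/173000000 = 0.000369942 s.
t_prop = 92/300000000 = 3.06667e-07 s; RTT = 6.13333e-07 s.
Cycle = t_tx + RTT = 0.000370556 s.
Utilization = t_tx / cycle = 0.000369942/0.000370556 = 99.8 %.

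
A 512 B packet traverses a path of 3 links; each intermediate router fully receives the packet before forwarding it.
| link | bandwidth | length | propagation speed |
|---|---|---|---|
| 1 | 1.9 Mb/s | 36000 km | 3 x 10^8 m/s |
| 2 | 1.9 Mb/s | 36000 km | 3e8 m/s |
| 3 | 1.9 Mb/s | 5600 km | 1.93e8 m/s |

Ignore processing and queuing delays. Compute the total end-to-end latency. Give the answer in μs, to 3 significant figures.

L = 512 × 8 = 4096 bits.
Transmission delay per hop = L/R = 4096/1900000 = 2155.79 μs; 3 hops → 6467.37 μs.
Propagation delays (d/s per hop): 120000, 120000, 29015.5 μs; sum = 269016 μs.
End-to-end = 275000 μs.

275000 μs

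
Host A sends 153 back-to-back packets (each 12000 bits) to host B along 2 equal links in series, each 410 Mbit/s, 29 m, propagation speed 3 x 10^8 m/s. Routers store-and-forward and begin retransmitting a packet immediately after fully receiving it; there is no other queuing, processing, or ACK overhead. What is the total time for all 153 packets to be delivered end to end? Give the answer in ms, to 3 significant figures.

4.51 ms

Per-hop transmission t_tx = L/R = 12000/410000000 = 0.0292683 ms.
Per-hop propagation t_prop = 29/300000000 = 9.66667e-05 ms.
Pipeline fill: first packet needs 2·t_tx to clear all hops; remaining 152 packets each add one t_tx.
Total = (2+153-1)·t_tx + 2·t_prop = 154·0.0292683 + 2·9.66667e-05 = 4.51 ms.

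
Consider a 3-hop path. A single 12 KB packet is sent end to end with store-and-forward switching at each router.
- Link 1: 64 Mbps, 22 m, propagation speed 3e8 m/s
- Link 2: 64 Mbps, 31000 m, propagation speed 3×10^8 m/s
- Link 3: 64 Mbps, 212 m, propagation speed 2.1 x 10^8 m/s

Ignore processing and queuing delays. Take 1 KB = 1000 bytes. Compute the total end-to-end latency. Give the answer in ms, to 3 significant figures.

L = 96000 bits.
Transmission delay per hop = L/R = 96000/64000000 = 1.5 ms; 3 hops → 4.5 ms.
Propagation delays (d/s per hop): 7.33333e-05, 0.103333, 0.00100952 ms; sum = 0.104416 ms.
End-to-end = 4.60 ms.

4.60 ms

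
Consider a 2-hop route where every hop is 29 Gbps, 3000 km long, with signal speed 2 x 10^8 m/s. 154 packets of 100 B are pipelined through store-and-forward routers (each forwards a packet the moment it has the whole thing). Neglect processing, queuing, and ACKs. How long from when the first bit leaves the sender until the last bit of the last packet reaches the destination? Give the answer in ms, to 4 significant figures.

30.00 ms

Per-hop transmission t_tx = L/R = 800/29000000000 = 2.75862e-05 ms.
Per-hop propagation t_prop = 3000000/200000000 = 15 ms.
Pipeline fill: first packet needs 2·t_tx to clear all hops; remaining 153 packets each add one t_tx.
Total = (2+154-1)·t_tx + 2·t_prop = 155·2.75862e-05 + 2·15 = 30.00 ms.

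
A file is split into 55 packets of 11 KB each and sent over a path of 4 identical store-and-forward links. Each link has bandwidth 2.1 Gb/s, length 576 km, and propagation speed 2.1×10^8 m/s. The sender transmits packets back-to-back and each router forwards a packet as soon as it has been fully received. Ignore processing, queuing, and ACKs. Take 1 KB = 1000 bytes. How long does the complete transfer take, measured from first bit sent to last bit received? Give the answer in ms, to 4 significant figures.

Per-hop transmission t_tx = L/R = 88000/2100000000 = 0.0419048 ms.
Per-hop propagation t_prop = 576000/210000000 = 2.74286 ms.
Pipeline fill: first packet needs 4·t_tx to clear all hops; remaining 54 packets each add one t_tx.
Total = (4+55-1)·t_tx + 4·t_prop = 58·0.0419048 + 4·2.74286 = 13.40 ms.

13.40 ms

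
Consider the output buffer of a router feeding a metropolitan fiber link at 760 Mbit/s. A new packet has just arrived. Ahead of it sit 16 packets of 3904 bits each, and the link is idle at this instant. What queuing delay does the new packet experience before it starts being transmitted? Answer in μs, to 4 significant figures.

82.19 μs

Each queued packet: L/R = 3904/760000000 = 5.13684 μs.
16 queued → 82.1895 μs.
Queuing delay = 82.19 μs.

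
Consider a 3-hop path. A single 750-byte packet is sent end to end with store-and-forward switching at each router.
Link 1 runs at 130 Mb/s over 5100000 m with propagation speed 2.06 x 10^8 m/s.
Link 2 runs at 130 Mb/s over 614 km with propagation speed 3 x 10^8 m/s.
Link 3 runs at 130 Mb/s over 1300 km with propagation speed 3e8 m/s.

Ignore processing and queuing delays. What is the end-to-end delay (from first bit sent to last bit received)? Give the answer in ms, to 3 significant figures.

31.3 ms

L = 750 × 8 = 6000 bits.
Transmission delay per hop = L/R = 6000/130000000 = 0.0461538 ms; 3 hops → 0.138462 ms.
Propagation delays (d/s per hop): 24.7573, 2.04667, 4.33333 ms; sum = 31.1373 ms.
End-to-end = 31.3 ms.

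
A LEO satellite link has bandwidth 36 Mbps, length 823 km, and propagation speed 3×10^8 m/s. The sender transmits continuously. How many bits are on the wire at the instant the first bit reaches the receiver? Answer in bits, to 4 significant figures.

98760 bits

Propagation delay = 823000 / 300000000 = 0.00274333 s.
BDP = R × t_prop = 36000000 × 0.00274333 = 98760 bits.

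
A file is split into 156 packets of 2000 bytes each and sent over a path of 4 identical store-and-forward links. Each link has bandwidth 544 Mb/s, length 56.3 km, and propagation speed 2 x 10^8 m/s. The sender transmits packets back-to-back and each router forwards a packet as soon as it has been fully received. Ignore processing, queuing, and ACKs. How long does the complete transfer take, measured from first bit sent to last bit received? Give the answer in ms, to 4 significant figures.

Per-hop transmission t_tx = L/R = 16000/544000000 = 0.0294118 ms.
Per-hop propagation t_prop = 56300/200000000 = 0.2815 ms.
Pipeline fill: first packet needs 4·t_tx to clear all hops; remaining 155 packets each add one t_tx.
Total = (4+156-1)·t_tx + 4·t_prop = 159·0.0294118 + 4·0.2815 = 5.802 ms.

5.802 ms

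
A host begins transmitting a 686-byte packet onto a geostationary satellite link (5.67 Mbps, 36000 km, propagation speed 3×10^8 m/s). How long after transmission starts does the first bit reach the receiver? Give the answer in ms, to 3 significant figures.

First bit experiences only propagation delay: d/s = 36000000/300000000 = 120 ms.

120 ms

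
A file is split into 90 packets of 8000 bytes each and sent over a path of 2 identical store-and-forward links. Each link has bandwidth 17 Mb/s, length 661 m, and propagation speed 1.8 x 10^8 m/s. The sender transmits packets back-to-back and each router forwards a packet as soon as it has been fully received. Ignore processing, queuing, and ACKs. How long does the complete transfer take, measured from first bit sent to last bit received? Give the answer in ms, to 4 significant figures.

342.6 ms

Per-hop transmission t_tx = L/R = 64000/17000000 = 3.76471 ms.
Per-hop propagation t_prop = 661/180000000 = 0.00367222 ms.
Pipeline fill: first packet needs 2·t_tx to clear all hops; remaining 89 packets each add one t_tx.
Total = (2+90-1)·t_tx + 2·t_prop = 91·3.76471 + 2·0.00367222 = 342.6 ms.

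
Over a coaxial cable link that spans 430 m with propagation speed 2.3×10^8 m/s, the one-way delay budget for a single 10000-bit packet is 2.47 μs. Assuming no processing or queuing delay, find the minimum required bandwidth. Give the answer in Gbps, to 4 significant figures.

16.65 Gbps

Propagation delay = 430 / 2.3e+08 = 1.86957 μs.
Transmission budget = 2.47 − 1.86957 = 0.600435 μs.
R ≥ L / t_tx = 10000 bits / 6.00435e-07 s = 16.65 Gbps.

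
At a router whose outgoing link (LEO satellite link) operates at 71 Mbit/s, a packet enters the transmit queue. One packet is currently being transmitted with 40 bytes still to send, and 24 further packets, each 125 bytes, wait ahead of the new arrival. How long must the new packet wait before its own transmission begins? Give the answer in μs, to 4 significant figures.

342.5 μs

Each queued packet: L/R = 1000/71000000 = 14.0845 μs.
24 queued → 338.028 μs.
Plus remaining 320 bits of current packet: 4.50704 μs.
Queuing delay = 342.5 μs.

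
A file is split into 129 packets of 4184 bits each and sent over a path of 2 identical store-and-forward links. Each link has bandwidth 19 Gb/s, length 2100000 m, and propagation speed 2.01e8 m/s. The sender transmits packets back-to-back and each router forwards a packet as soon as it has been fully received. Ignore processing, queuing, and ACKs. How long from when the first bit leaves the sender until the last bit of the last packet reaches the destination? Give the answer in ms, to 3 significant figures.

20.9 ms

Per-hop transmission t_tx = L/R = 4184/19000000000 = 0.000220211 ms.
Per-hop propagation t_prop = 2100000/2.01e+08 = 10.4478 ms.
Pipeline fill: first packet needs 2·t_tx to clear all hops; remaining 128 packets each add one t_tx.
Total = (2+129-1)·t_tx + 2·t_prop = 130·0.000220211 + 2·10.4478 = 20.9 ms.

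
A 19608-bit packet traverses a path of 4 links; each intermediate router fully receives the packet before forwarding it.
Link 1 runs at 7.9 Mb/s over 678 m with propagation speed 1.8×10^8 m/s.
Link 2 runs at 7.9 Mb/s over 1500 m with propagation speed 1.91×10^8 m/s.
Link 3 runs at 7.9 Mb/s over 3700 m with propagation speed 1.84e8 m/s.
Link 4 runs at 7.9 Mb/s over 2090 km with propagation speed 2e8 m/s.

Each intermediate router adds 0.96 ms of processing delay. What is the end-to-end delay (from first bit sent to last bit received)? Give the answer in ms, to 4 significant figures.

Transmission delay per hop = L/R = 19608/7900000 = 2.48203 ms; 4 hops → 9.9281 ms.
Propagation delays (d/s per hop): 0.00376667, 0.0078534, 0.0201087, 10.45 ms; sum = 10.4817 ms.
Processing at 3 router(s): 3 × 0.96 ms = 2.88 ms.
End-to-end = 23.29 ms.

23.29 ms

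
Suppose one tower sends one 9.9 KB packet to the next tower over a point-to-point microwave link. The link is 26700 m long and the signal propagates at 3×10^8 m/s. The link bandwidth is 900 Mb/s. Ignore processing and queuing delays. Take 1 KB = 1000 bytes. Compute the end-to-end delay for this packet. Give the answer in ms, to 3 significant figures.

0.177 ms

L = 79200 bits.
Transmission delay = L/R = 79200 / 900000000 = 0.088 ms.
Propagation delay = d/s = 26700 m / 300000000 m/s = 0.089 ms.
Total = 0.177 ms.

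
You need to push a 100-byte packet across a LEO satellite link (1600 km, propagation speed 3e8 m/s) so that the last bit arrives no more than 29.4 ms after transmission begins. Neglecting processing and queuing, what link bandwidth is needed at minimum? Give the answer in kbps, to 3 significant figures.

L = 800 bits.
Propagation delay = 1600000 / 300000000 = 5.33333 ms.
Transmission budget = 29.4 − 5.33333 = 24.0667 ms.
R ≥ L / t_tx = 800 bits / 0.0240667 s = 33.2 kbps.

33.2 kbps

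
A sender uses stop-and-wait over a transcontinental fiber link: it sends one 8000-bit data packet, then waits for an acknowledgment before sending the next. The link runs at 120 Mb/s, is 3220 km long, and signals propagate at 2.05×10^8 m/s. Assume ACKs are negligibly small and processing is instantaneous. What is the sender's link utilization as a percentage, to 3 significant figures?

t_tx = L/R = 8000/120000000 = 6.66667e-05 s.
t_prop = 3220000/2.05e+08 = 0.0157073 s; RTT = 0.0314146 s.
Cycle = t_tx + RTT = 0.0314813 s.
Utilization = t_tx / cycle = 6.66667e-05/0.0314813 = 0.212 %.

0.212 %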